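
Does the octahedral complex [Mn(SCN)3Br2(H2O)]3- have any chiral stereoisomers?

The distinct arrangements are (3 in all): SCN mer, Br trans; SCN mer, Br cis; SCN fac, Br cis.
Each arrangement has an internal mirror plane or centre of symmetry, so none is chiral.

no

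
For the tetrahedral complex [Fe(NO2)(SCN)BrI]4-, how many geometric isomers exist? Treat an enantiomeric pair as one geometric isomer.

In a tetrahedral complex all four positions are equivalent and every pair of ligands is adjacent — there is no cis/trans distinction.
Only one geometric arrangement is possible; it has no improper symmetry element, so it exists as a pair of enantiomers (2 stereoisomers).

1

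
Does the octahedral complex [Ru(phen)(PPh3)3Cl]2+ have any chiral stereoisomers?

In an octahedral complex each vertex has one trans partner and four cis neighbours.
Each phen is bidentate and must span two cis positions.
Systematic placement gives 2 geometric isomers: PPh3 fac; PPh3 mer.
Each arrangement has an internal mirror plane or centre of symmetry, so none is chiral.

no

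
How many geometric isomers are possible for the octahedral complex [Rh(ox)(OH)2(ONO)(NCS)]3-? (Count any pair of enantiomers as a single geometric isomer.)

Each ox is bidentate and must span two cis positions.
Systematic placement gives 4 geometric isomers: OH cis (3 arrangements, 2 chiral); OH trans.

4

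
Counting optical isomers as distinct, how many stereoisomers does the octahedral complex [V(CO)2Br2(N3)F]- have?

8

Systematic placement gives 6 geometric isomers: CO trans, Br trans; CO cis, Br trans; CO cis, Br cis (3 arrangements, 2 chiral); CO trans, Br cis.
Of these, 2 lack any improper symmetry element and so occur as enantiomeric pairs, giving 6 + 2 = 8 stereoisomers in total.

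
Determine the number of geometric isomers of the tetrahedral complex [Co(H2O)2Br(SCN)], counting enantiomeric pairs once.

1

Only one geometric arrangement is possible.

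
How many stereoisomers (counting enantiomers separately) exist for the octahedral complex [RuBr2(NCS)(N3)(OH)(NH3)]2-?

In an octahedral complex each vertex has one trans partner and four cis neighbours.
Systematic enumeration (placing each ligand type in turn and discarding arrangements equivalent by rotation or reflection) gives 9 geometric isomers.
Of these, 6 lack any improper symmetry element and so occur as enantiomeric pairs, giving 9 + 6 = 15 stereoisomers in total.

15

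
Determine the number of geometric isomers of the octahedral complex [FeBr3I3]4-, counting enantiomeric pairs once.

The six octahedral sites form three mutually perpendicular trans pairs.
Working through the distinct placements yields 2 geometric isomers: Br mer; Br fac.

2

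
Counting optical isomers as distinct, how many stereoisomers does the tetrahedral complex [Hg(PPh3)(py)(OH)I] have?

2

All four vertices of a tetrahedron are equivalent and mutually adjacent, so cis/trans isomerism cannot arise.
Only one geometric arrangement is possible; it has no improper symmetry element, so it exists as a pair of enantiomers (2 stereoisomers).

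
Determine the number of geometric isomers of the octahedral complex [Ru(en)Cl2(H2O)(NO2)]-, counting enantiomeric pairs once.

4

In an octahedral complex each vertex has one trans partner and four cis neighbours.
Each en is bidentate and must span two cis positions.
Systematic placement gives 4 geometric isomers: Cl trans; Cl cis (3 arrangements, 2 chiral).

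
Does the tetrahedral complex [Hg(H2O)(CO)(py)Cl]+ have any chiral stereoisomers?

yes

Only one geometric arrangement is possible; it has no improper symmetry element, so it exists as a pair of enantiomers (2 stereoisomers).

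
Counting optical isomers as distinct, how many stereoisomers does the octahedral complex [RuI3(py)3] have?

2

In an octahedral complex each vertex has one trans partner and four cis neighbours.
Systematic placement gives 2 geometric isomers: I mer; I fac.
Each arrangement has an internal mirror plane or centre of symmetry, so none is chiral.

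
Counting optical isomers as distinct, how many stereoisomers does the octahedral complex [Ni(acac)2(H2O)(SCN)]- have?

Each acac is bidentate and must span two cis positions.
Systematic placement gives 2 geometric isomers: H2O and SCN mutually trans; H2O and SCN mutually cis (chiral).
One of these lacks any improper symmetry element and so occurs as an enantiomeric pair, giving 2 + 1 = 3 stereoisomers in total.

3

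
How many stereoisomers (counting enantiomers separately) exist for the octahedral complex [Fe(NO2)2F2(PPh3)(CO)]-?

The six octahedral sites form three mutually perpendicular trans pairs.
Working through the distinct placements yields 6 geometric isomers: NO2 cis, F cis (3 arrangements, 2 chiral); NO2 trans, F cis; NO2 cis, F trans; NO2 trans, F trans.
Of these, 2 lack any improper symmetry element and so occur as enantiomeric pairs, giving 6 + 2 = 8 stereoisomers in total.

8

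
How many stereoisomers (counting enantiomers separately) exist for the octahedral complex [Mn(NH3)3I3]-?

An octahedron has six vertices in three trans pairs; every non-trans pair is cis.
Working through the distinct placements yields 2 geometric isomers: NH3 mer; NH3 fac.
Each arrangement has an internal mirror plane or centre of symmetry, so none is chiral.

2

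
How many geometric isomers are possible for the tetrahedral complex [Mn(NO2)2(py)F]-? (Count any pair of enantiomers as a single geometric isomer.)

All four vertices of a tetrahedron are equivalent and mutually adjacent, so cis/trans isomerism cannot arise.
Only one geometric arrangement is possible.

1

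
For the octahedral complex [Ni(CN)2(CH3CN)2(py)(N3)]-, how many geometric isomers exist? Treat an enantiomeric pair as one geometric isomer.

The distinct arrangements are (6 in all): CN trans, CH3CN trans; CN cis, CH3CN trans; CN cis, CH3CN cis (3 arrangements, 2 chiral); CN trans, CH3CN cis.

6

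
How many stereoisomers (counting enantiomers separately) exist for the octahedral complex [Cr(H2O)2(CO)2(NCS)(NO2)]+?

8

In an octahedral complex each vertex has one trans partner and four cis neighbours.
Systematic placement gives 6 geometric isomers: H2O trans, CO trans; H2O cis, CO trans; H2O cis, CO cis (3 arrangements, 2 chiral); H2O trans, CO cis.
Of these, 2 lack any improper symmetry element and so occur as enantiomeric pairs, giving 6 + 2 = 8 stereoisomers in total.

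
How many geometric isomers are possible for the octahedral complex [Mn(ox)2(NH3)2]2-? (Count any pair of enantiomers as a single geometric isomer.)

Each ox is bidentate and must span two cis positions.
Systematic placement gives 2 geometric isomers: NH3 trans; NH3 cis (chiral).

2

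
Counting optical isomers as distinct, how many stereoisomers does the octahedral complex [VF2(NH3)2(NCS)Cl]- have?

Systematic placement gives 6 geometric isomers: F cis, NH3 trans; F cis, NH3 cis (3 arrangements, 2 chiral); F trans, NH3 trans; F trans, NH3 cis.
Of these, 2 lack any improper symmetry element and so occur as enantiomeric pairs, giving 6 + 2 = 8 stereoisomers in total.

8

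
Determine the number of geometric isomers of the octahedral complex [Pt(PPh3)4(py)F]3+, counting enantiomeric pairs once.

The six octahedral sites form three mutually perpendicular trans pairs.
Working through the distinct placements yields 2 geometric isomers: py and F mutually cis; py and F mutually trans.

2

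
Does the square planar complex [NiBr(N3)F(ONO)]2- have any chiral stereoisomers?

In a square planar complex each vertex has one trans partner and two cis neighbours.
The distinct arrangements are (3 in all): (Br/N3 trans, F/ONO trans); (Br/ONO trans, F/N3 trans); (Br/F trans, N3/ONO trans).
Each arrangement has an internal mirror plane or centre of symmetry, so none is chiral.

no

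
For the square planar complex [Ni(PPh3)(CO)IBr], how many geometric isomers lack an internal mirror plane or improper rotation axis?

0

There are 3 geometric isomers: (Br/I trans, CO/PPh3 trans); (Br/PPh3 trans, CO/I trans); (Br/CO trans, I/PPh3 trans).
Each arrangement has an internal mirror plane or centre of symmetry, so none is chiral.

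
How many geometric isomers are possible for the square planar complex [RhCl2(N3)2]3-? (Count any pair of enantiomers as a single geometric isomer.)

2

In a square planar complex each vertex has one trans partner and two cis neighbours.
Systematic placement gives 2 geometric isomers: Cl cis; Cl trans.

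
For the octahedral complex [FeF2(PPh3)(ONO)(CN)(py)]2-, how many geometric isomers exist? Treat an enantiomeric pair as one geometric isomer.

9

In an octahedral complex each vertex has one trans partner and four cis neighbours.
Placing the ligands in turn and identifying arrangements related by rotation or reflection leaves 9 distinct geometric isomers.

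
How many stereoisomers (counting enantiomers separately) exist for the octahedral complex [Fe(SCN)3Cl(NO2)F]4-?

The six octahedral sites form three mutually perpendicular trans pairs.
Working through the distinct placements yields 4 geometric isomers: SCN mer (3 arrangements); SCN fac (chiral).
One of these lacks any improper symmetry element and so occurs as an enantiomeric pair, giving 4 + 1 = 5 stereoisomers in total.

5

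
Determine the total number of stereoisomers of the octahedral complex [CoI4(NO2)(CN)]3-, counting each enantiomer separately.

2

In an octahedral complex each vertex has one trans partner and four cis neighbours.
Systematic placement gives 2 geometric isomers: NO2 and CN mutually cis; NO2 and CN mutually trans.
Each arrangement has an internal mirror plane or centre of symmetry, so none is chiral.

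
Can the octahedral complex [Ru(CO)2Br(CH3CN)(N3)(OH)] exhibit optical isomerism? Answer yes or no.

yes

In an octahedral complex each vertex has one trans partner and four cis neighbours.
Exhaustive case analysis gives 9 geometric isomers.
Of these, 6 lack any improper symmetry element and so occur as enantiomeric pairs, giving 9 + 6 = 15 stereoisomers in total.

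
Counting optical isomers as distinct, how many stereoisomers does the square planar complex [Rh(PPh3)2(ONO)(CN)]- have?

2

Systematic placement gives 2 geometric isomers: PPh3 cis; PPh3 trans.
Each arrangement has an internal mirror plane or centre of symmetry, so none is chiral.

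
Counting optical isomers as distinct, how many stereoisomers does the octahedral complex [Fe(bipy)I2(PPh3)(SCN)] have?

In an octahedral complex each vertex has one trans partner and four cis neighbours.
Each bipy is bidentate and must span two cis positions.
The distinct arrangements are (4 in all): I trans; I cis (3 arrangements, 2 chiral).
Of these, 2 lack any improper symmetry element and so occur as enantiomeric pairs, giving 4 + 2 = 6 stereoisomers in total.

6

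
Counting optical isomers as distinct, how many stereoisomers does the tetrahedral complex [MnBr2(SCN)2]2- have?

1

In a tetrahedral complex all four positions are equivalent and every pair of ligands is adjacent — there is no cis/trans distinction.
Only one geometric arrangement is possible.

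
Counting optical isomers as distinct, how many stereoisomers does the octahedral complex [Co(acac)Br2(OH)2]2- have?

In an octahedral complex each vertex has one trans partner and four cis neighbours.
Each acac is bidentate and must span two cis positions.
Systematic placement gives 3 geometric isomers: Br trans, OH cis; Br cis, OH cis (chiral); Br cis, OH trans.
One of these lacks any improper symmetry element and so occurs as an enantiomeric pair, giving 3 + 1 = 4 stereoisomers in total.

4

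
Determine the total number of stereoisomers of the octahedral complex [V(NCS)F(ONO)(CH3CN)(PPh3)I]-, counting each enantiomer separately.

The six octahedral sites form three mutually perpendicular trans pairs.
Placing the ligands in turn and identifying arrangements related by rotation or reflection leaves 15 distinct geometric isomers.
Of these, 15 lack any improper symmetry element and so occur as enantiomeric pairs, giving 15 + 15 = 30 stereoisomers in total.

30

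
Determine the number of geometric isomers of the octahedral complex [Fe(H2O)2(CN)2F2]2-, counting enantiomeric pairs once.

5

An octahedron has six vertices in three trans pairs; every non-trans pair is cis.
Working through the distinct placements yields 5 geometric isomers: H2O trans, CN trans, F trans; H2O cis, CN trans, F cis; H2O trans, CN cis, F cis; H2O cis, CN cis, F cis (chiral); H2O cis, CN cis, F trans.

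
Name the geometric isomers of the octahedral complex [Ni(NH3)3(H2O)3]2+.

fac and mer

Working through the distinct placements yields 2 geometric isomers: NH3 mer; NH3 fac.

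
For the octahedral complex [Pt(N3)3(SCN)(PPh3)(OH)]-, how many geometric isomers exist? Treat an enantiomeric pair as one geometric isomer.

4

In an octahedral complex each vertex has one trans partner and four cis neighbours.
Systematic placement gives 4 geometric isomers: N3 mer (3 arrangements); N3 fac (chiral).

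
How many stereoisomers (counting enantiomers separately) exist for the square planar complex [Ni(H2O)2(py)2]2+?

A square has two trans pairs of vertices; adjacent vertices are cis.
Working through the distinct placements yields 2 geometric isomers: H2O cis; H2O trans.
Each arrangement has an internal mirror plane or centre of symmetry, so none is chiral.

2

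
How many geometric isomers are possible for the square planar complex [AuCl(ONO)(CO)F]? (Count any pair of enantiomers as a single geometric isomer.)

Systematic placement gives 3 geometric isomers: (CO/F trans, Cl/ONO trans); (CO/ONO trans, Cl/F trans); (CO/Cl trans, F/ONO trans).

3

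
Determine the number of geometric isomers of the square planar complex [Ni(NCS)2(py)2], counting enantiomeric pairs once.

2

A square has two trans pairs of vertices; adjacent vertices are cis.
Working through the distinct placements yields 2 geometric isomers: NCS cis; NCS trans.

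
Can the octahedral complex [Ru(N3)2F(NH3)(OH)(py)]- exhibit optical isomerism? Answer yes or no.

Placing the ligands in turn and identifying arrangements related by rotation or reflection leaves 9 distinct geometric isomers.
Of these, 6 lack any improper symmetry element and so occur as enantiomeric pairs, giving 9 + 6 = 15 stereoisomers in total.

yes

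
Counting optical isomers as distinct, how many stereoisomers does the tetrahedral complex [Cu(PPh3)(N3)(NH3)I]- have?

In a tetrahedral complex all four positions are equivalent and every pair of ligands is adjacent — there is no cis/trans distinction.
Only one geometric arrangement is possible; it has no improper symmetry element, so it exists as a pair of enantiomers (2 stereoisomers).

2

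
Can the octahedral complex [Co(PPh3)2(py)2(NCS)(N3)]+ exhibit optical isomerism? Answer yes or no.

An octahedron has six vertices in three trans pairs; every non-trans pair is cis.
The distinct arrangements are (6 in all): PPh3 trans, py trans; PPh3 cis, py cis (3 arrangements, 2 chiral); PPh3 cis, py trans; PPh3 trans, py cis.
Of these, 2 lack any improper symmetry element and so occur as enantiomeric pairs, giving 6 + 2 = 8 stereoisomers in total.

yes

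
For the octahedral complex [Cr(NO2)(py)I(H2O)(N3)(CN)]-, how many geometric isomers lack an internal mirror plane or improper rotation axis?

15

An octahedron has six vertices in three trans pairs; every non-trans pair is cis.
Placing the ligands in turn and identifying arrangements related by rotation or reflection leaves 15 distinct geometric isomers.
Of these, 15 lack any improper symmetry element and so occur as enantiomeric pairs, giving 15 + 15 = 30 stereoisomers in total.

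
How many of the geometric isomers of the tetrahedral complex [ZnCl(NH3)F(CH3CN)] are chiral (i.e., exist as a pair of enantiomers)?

Only one geometric arrangement is possible; it has no improper symmetry element, so it exists as a pair of enantiomers (2 stereoisomers).

1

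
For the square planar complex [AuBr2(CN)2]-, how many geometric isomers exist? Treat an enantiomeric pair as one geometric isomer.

2

Systematic placement gives 2 geometric isomers: Br cis; Br trans.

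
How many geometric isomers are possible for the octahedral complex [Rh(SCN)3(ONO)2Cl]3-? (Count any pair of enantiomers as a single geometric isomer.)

Systematic placement gives 3 geometric isomers: SCN mer, ONO cis; SCN mer, ONO trans; SCN fac, ONO cis.

3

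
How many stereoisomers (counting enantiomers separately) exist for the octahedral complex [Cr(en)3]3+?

2

Each en is bidentate and must span two cis positions.
Only one geometric arrangement is possible; it has no improper symmetry element, so it exists as a pair of enantiomers (2 stereoisomers).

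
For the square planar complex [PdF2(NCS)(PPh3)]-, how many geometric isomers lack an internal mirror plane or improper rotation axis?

0

In a square planar complex each vertex has one trans partner and two cis neighbours.
Systematic placement gives 2 geometric isomers: F cis; F trans.
Each arrangement has an internal mirror plane or centre of symmetry, so none is chiral.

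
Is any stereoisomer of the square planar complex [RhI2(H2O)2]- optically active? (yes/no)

no

In a square planar complex each vertex has one trans partner and two cis neighbours.
Systematic placement gives 2 geometric isomers: I cis; I trans.
Each arrangement has an internal mirror plane or centre of symmetry, so none is chiral.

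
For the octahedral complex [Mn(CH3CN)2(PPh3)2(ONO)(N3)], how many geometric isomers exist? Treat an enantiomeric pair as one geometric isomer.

An octahedron has six vertices in three trans pairs; every non-trans pair is cis.
The distinct arrangements are (6 in all): CH3CN trans, PPh3 trans; CH3CN trans, PPh3 cis; CH3CN cis, PPh3 trans; CH3CN cis, PPh3 cis (3 arrangements, 2 chiral).

6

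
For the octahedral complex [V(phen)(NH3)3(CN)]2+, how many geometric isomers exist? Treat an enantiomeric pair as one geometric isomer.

The six octahedral sites form three mutually perpendicular trans pairs.
Each phen is bidentate and must span two cis positions.
Working through the distinct placements yields 2 geometric isomers: NH3 fac; NH3 mer.

2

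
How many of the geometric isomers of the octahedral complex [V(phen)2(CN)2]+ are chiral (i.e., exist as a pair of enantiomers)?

1

An octahedron has six vertices in three trans pairs; every non-trans pair is cis.
Each phen is bidentate and must span two cis positions.
The distinct arrangements are (2 in all): CN trans; CN cis (chiral).
One of these lacks any improper symmetry element and so occurs as an enantiomeric pair, giving 2 + 1 = 3 stereoisomers in total.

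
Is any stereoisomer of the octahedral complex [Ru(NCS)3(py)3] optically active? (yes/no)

no

The six octahedral sites form three mutually perpendicular trans pairs.
The distinct arrangements are (2 in all): NCS mer; NCS fac.
Each arrangement has an internal mirror plane or centre of symmetry, so none is chiral.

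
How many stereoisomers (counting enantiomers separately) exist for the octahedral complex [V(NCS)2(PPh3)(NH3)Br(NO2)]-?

Placing the ligands in turn and identifying arrangements related by rotation or reflection leaves 9 distinct geometric isomers.
Of these, 6 lack any improper symmetry element and so occur as enantiomeric pairs, giving 9 + 6 = 15 stereoisomers in total.

15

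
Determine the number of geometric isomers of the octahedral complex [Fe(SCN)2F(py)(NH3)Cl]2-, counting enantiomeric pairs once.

In an octahedral complex each vertex has one trans partner and four cis neighbours.
Exhaustive case analysis gives 9 geometric isomers.

9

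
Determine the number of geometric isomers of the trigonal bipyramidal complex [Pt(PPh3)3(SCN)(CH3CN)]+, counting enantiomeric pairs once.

The distinct arrangements are (4 in all): SCN equatorial, CH3CN axial; SCN axial, CH3CN axial; SCN equatorial, CH3CN equatorial; SCN axial, CH3CN equatorial.

4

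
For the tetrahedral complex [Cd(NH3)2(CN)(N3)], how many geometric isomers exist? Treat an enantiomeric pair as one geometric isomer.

Only one geometric arrangement is possible.

1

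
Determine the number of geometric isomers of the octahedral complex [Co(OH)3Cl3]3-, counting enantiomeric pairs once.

Systematic placement gives 2 geometric isomers: OH mer; OH fac.

2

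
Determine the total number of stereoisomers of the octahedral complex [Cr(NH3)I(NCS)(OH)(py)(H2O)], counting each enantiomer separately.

Exhaustive case analysis gives 15 geometric isomers.
Of these, 15 lack any improper symmetry element and so occur as enantiomeric pairs, giving 15 + 15 = 30 stereoisomers in total.

30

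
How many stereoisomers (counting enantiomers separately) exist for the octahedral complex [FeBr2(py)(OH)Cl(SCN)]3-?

15

In an octahedral complex each vertex has one trans partner and four cis neighbours.
Systematic enumeration (placing each ligand type in turn and discarding arrangements equivalent by rotation or reflection) gives 9 geometric isomers.
Of these, 6 lack any improper symmetry element and so occur as enantiomeric pairs, giving 9 + 6 = 15 stereoisomers in total.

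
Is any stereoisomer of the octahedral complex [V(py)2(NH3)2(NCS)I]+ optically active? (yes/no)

The distinct arrangements are (6 in all): py trans, NH3 trans; py cis, NH3 cis (3 arrangements, 2 chiral); py trans, NH3 cis; py cis, NH3 trans.
Of these, 2 lack any improper symmetry element and so occur as enantiomeric pairs, giving 6 + 2 = 8 stereoisomers in total.

yes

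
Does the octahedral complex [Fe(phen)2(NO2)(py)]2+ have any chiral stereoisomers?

yes

An octahedron has six vertices in three trans pairs; every non-trans pair is cis.
Each phen is bidentate and must span two cis positions.
Working through the distinct placements yields 2 geometric isomers: NO2 and py mutually cis (chiral); NO2 and py mutually trans.
One of these lacks any improper symmetry element and so occurs as an enantiomeric pair, giving 2 + 1 = 3 stereoisomers in total.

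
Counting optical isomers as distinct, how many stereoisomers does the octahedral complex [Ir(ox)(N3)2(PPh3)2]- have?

The six octahedral sites form three mutually perpendicular trans pairs.
Each ox is bidentate and must span two cis positions.
The distinct arrangements are (3 in all): N3 trans, PPh3 cis; N3 cis, PPh3 cis (chiral); N3 cis, PPh3 trans.
One of these lacks any improper symmetry element and so occurs as an enantiomeric pair, giving 3 + 1 = 4 stereoisomers in total.

4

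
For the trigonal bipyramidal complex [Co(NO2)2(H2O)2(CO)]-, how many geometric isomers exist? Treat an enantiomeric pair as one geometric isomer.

Systematic enumeration (placing each ligand type in turn and discarding arrangements equivalent by rotation or reflection) gives 5 geometric isomers.

5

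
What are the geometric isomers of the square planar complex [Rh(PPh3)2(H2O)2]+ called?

cis and trans

In a square planar complex each vertex has one trans partner and two cis neighbours.
Systematic placement gives 2 geometric isomers: PPh3 cis; PPh3 trans.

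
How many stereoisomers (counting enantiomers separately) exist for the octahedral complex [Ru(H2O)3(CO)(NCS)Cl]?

5

In an octahedral complex each vertex has one trans partner and four cis neighbours.
Working through the distinct placements yields 4 geometric isomers: H2O mer (3 arrangements); H2O fac (chiral).
One of these lacks any improper symmetry element and so occurs as an enantiomeric pair, giving 4 + 1 = 5 stereoisomers in total.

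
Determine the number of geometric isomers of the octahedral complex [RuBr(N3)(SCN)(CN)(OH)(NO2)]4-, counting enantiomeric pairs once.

The six octahedral sites form three mutually perpendicular trans pairs.
Exhaustive case analysis gives 15 geometric isomers.

15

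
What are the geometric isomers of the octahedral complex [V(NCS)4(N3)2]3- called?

In an octahedral complex each vertex has one trans partner and four cis neighbours.
Systematic placement gives 2 geometric isomers: N3 trans; N3 cis.

cis and trans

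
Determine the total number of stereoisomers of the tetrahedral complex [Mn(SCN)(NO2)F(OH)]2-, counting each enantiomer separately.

Only one geometric arrangement is possible; it has no improper symmetry element, so it exists as a pair of enantiomers (2 stereoisomers).

2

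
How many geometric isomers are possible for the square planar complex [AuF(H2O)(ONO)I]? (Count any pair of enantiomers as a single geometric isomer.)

3

Systematic placement gives 3 geometric isomers: (F/I trans, H2O/ONO trans); (F/ONO trans, H2O/I trans); (F/H2O trans, I/ONO trans).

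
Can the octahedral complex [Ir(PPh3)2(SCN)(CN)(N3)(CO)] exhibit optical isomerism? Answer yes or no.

An octahedron has six vertices in three trans pairs; every non-trans pair is cis.
Systematic enumeration (placing each ligand type in turn and discarding arrangements equivalent by rotation or reflection) gives 9 geometric isomers.
Of these, 6 lack any improper symmetry element and so occur as enantiomeric pairs, giving 9 + 6 = 15 stereoisomers in total.

yes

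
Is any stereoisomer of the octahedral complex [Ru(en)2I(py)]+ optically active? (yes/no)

The six octahedral sites form three mutually perpendicular trans pairs.
Each en is bidentate and must span two cis positions.
Working through the distinct placements yields 2 geometric isomers: I and py mutually cis (chiral); I and py mutually trans.
One of these lacks any improper symmetry element and so occurs as an enantiomeric pair, giving 2 + 1 = 3 stereoisomers in total.

yes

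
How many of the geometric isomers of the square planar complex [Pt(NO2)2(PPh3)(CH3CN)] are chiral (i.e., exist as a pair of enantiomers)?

0

Systematic placement gives 2 geometric isomers: NO2 cis; NO2 trans.
Each arrangement has an internal mirror plane or centre of symmetry, so none is chiral.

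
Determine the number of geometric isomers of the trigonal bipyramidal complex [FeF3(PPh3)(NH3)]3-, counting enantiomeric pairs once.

4

A trigonal bipyramid has two axial and three equatorial sites, which are chemically inequivalent.
Working through the distinct placements yields 4 geometric isomers: PPh3 equatorial, NH3 equatorial; PPh3 equatorial, NH3 axial; PPh3 axial, NH3 equatorial; PPh3 axial, NH3 axial.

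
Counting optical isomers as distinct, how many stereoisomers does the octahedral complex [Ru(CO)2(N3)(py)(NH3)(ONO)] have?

15

An octahedron has six vertices in three trans pairs; every non-trans pair is cis.
Systematic enumeration (placing each ligand type in turn and discarding arrangements equivalent by rotation or reflection) gives 9 geometric isomers.
Of these, 6 lack any improper symmetry element and so occur as enantiomeric pairs, giving 9 + 6 = 15 stereoisomers in total.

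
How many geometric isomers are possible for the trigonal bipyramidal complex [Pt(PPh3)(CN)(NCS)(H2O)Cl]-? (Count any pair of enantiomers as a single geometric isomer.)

In a trigonal bipyramid the two axial positions differ from the three equatorial ones.
Exhaustive case analysis gives 10 geometric isomers.

10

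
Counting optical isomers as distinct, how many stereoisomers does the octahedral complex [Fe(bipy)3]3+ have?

2

Each bipy is bidentate and must span two cis positions.
Only one geometric arrangement is possible; it has no improper symmetry element, so it exists as a pair of enantiomers (2 stereoisomers).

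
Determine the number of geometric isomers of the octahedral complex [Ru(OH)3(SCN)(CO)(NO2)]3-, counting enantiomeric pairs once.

An octahedron has six vertices in three trans pairs; every non-trans pair is cis.
Working through the distinct placements yields 4 geometric isomers: OH mer (3 arrangements); OH fac (chiral).

4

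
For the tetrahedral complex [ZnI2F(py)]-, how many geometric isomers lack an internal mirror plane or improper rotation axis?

0

Only one geometric arrangement is possible.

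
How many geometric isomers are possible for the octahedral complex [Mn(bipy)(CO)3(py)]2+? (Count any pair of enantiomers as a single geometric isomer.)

2

An octahedron has six vertices in three trans pairs; every non-trans pair is cis.
Each bipy is bidentate and must span two cis positions.
Working through the distinct placements yields 2 geometric isomers: CO mer; CO fac.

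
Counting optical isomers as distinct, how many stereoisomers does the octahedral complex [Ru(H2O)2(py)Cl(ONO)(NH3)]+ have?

An octahedron has six vertices in three trans pairs; every non-trans pair is cis.
Placing the ligands in turn and identifying arrangements related by rotation or reflection leaves 9 distinct geometric isomers.
Of these, 6 lack any improper symmetry element and so occur as enantiomeric pairs, giving 9 + 6 = 15 stereoisomers in total.

15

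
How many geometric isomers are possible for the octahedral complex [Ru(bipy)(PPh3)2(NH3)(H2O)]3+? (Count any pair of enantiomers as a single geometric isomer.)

4

Each bipy is bidentate and must span two cis positions.
There are 4 geometric isomers: PPh3 cis (3 arrangements, 2 chiral); PPh3 trans.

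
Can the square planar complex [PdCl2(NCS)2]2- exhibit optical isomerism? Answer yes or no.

no

A square has two trans pairs of vertices; adjacent vertices are cis.
Working through the distinct placements yields 2 geometric isomers: Cl cis; Cl trans.
Each arrangement has an internal mirror plane or centre of symmetry, so none is chiral.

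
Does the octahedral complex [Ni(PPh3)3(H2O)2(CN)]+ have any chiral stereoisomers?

no

The six octahedral sites form three mutually perpendicular trans pairs.
Systematic placement gives 3 geometric isomers: PPh3 mer, H2O cis; PPh3 mer, H2O trans; PPh3 fac, H2O cis.
Each arrangement has an internal mirror plane or centre of symmetry, so none is chiral.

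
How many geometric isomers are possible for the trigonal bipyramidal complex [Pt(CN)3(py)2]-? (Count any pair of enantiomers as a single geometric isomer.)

There are 3 geometric isomers: py both equatorial; py one axial, one equatorial; py both axial.

3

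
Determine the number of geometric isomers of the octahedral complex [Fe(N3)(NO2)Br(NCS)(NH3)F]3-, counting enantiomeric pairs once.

15

An octahedron has six vertices in three trans pairs; every non-trans pair is cis.
Exhaustive case analysis gives 15 geometric isomers.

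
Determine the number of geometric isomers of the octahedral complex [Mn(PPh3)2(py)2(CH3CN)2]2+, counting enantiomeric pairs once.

5

In an octahedral complex each vertex has one trans partner and four cis neighbours.
The distinct arrangements are (5 in all): PPh3 trans, py trans, CH3CN trans; PPh3 cis, py cis, CH3CN trans; PPh3 cis, py trans, CH3CN cis; PPh3 cis, py cis, CH3CN cis (chiral); PPh3 trans, py cis, CH3CN cis.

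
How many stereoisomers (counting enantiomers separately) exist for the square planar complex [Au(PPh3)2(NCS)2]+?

Working through the distinct placements yields 2 geometric isomers: PPh3 cis; PPh3 trans.
Each arrangement has an internal mirror plane or centre of symmetry, so none is chiral.

2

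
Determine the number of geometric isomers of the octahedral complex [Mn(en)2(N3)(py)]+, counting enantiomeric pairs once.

The six octahedral sites form three mutually perpendicular trans pairs.
Each en is bidentate and must span two cis positions.
There are 2 geometric isomers: N3 and py mutually cis (chiral); N3 and py mutually trans.

2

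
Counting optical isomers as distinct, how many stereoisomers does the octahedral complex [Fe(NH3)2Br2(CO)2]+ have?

6

Working through the distinct placements yields 5 geometric isomers: NH3 trans, Br trans, CO trans; NH3 cis, Br trans, CO cis; NH3 trans, Br cis, CO cis; NH3 cis, Br cis, CO cis (chiral); NH3 cis, Br cis, CO trans.
One of these lacks any improper symmetry element and so occurs as an enantiomeric pair, giving 5 + 1 = 6 stereoisomers in total.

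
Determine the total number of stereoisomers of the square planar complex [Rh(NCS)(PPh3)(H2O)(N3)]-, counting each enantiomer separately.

In a square planar complex each vertex has one trans partner and two cis neighbours.
There are 3 geometric isomers: (H2O/NCS trans, N3/PPh3 trans); (H2O/PPh3 trans, N3/NCS trans); (H2O/N3 trans, NCS/PPh3 trans).
Each arrangement has an internal mirror plane or centre of symmetry, so none is chiral.

3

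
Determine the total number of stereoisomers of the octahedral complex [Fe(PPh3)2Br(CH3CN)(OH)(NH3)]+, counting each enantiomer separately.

In an octahedral complex each vertex has one trans partner and four cis neighbours.
Placing the ligands in turn and identifying arrangements related by rotation or reflection leaves 9 distinct geometric isomers.
Of these, 6 lack any improper symmetry element and so occur as enantiomeric pairs, giving 9 + 6 = 15 stereoisomers in total.

15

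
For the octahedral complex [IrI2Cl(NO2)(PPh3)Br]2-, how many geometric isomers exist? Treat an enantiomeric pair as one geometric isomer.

9

Systematic enumeration (placing each ligand type in turn and discarding arrangements equivalent by rotation or reflection) gives 9 geometric isomers.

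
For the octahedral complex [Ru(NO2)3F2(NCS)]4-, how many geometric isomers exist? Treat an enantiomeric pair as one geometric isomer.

Working through the distinct placements yields 3 geometric isomers: NO2 mer, F trans; NO2 mer, F cis; NO2 fac, F cis.

3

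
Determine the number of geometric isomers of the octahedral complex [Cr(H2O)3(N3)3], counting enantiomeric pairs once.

2

In an octahedral complex each vertex has one trans partner and four cis neighbours.
There are 2 geometric isomers: H2O mer; H2O fac.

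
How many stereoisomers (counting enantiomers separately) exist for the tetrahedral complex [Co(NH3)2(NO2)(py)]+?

All four vertices of a tetrahedron are equivalent and mutually adjacent, so cis/trans isomerism cannot arise.
Only one geometric arrangement is possible.

1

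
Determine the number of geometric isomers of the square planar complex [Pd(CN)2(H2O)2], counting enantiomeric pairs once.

In a square planar complex each vertex has one trans partner and two cis neighbours.
The distinct arrangements are (2 in all): CN cis; CN trans.

2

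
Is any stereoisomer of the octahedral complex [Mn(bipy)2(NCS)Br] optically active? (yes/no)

yes

Each bipy is bidentate and must span two cis positions.
There are 2 geometric isomers: NCS and Br mutually trans; NCS and Br mutually cis (chiral).
One of these lacks any improper symmetry element and so occurs as an enantiomeric pair, giving 2 + 1 = 3 stereoisomers in total.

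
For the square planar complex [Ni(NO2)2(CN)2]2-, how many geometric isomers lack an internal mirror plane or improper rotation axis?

In a square planar complex each vertex has one trans partner and two cis neighbours.
The distinct arrangements are (2 in all): NO2 cis; NO2 trans.
Each arrangement has an internal mirror plane or centre of symmetry, so none is chiral.

0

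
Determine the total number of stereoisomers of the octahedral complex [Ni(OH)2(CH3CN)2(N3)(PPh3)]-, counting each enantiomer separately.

8

In an octahedral complex each vertex has one trans partner and four cis neighbours.
Systematic placement gives 6 geometric isomers: OH cis, CH3CN trans; OH trans, CH3CN trans; OH cis, CH3CN cis (3 arrangements, 2 chiral); OH trans, CH3CN cis.
Of these, 2 lack any improper symmetry element and so occur as enantiomeric pairs, giving 6 + 2 = 8 stereoisomers in total.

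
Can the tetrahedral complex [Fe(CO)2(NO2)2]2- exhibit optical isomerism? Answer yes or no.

no

All four vertices of a tetrahedron are equivalent and mutually adjacent, so cis/trans isomerism cannot arise.
Only one geometric arrangement is possible.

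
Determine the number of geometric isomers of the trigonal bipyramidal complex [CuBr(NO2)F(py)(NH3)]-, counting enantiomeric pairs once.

A trigonal bipyramid has two axial and three equatorial sites, which are chemically inequivalent.
Exhaustive case analysis gives 10 geometric isomers.

10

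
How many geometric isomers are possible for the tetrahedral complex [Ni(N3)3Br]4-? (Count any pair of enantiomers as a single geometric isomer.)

Only one geometric arrangement is possible.

1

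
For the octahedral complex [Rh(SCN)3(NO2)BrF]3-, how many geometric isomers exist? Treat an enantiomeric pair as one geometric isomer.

4

An octahedron has six vertices in three trans pairs; every non-trans pair is cis.
There are 4 geometric isomers: SCN mer (3 arrangements); SCN fac (chiral).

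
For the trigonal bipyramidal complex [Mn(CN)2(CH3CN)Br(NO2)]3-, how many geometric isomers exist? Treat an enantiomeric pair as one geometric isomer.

In a trigonal bipyramid the two axial positions differ from the three equatorial ones.
Systematic enumeration (placing each ligand type in turn and discarding arrangements equivalent by rotation or reflection) gives 7 geometric isomers.

7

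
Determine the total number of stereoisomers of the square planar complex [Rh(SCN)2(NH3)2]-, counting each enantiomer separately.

2

In a square planar complex each vertex has one trans partner and two cis neighbours.
There are 2 geometric isomers: SCN cis; SCN trans.
Each arrangement has an internal mirror plane or centre of symmetry, so none is chiral.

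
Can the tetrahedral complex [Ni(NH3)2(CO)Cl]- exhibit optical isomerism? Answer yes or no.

In a tetrahedral complex all four positions are equivalent and every pair of ligands is adjacent — there is no cis/trans distinction.
Only one geometric arrangement is possible.

no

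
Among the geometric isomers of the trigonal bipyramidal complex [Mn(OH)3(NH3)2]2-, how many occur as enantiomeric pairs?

0

In a trigonal bipyramid the two axial positions differ from the three equatorial ones.
Working through the distinct placements yields 3 geometric isomers: NH3 both axial; NH3 one axial, one equatorial; NH3 both equatorial.
Each arrangement has an internal mirror plane or centre of symmetry, so none is chiral.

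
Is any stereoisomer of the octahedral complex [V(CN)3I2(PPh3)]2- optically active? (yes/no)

no

An octahedron has six vertices in three trans pairs; every non-trans pair is cis.
Systematic placement gives 3 geometric isomers: CN mer, I cis; CN mer, I trans; CN fac, I cis.
Each arrangement has an internal mirror plane or centre of symmetry, so none is chiral.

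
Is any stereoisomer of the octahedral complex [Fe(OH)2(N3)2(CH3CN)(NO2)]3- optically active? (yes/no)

yes

The distinct arrangements are (6 in all): OH trans, N3 cis; OH cis, N3 cis (3 arrangements, 2 chiral); OH trans, N3 trans; OH cis, N3 trans.
Of these, 2 lack any improper symmetry element and so occur as enantiomeric pairs, giving 6 + 2 = 8 stereoisomers in total.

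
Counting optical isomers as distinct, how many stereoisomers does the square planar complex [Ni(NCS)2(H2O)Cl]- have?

In a square planar complex each vertex has one trans partner and two cis neighbours.
There are 2 geometric isomers: NCS cis; NCS trans.
Each arrangement has an internal mirror plane or centre of symmetry, so none is chiral.

2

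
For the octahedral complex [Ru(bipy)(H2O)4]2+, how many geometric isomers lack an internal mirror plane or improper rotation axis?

An octahedron has six vertices in three trans pairs; every non-trans pair is cis.
Each bipy is bidentate and must span two cis positions.
Only one geometric arrangement is possible.

0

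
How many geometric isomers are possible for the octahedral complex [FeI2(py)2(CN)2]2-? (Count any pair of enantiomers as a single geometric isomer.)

5

In an octahedral complex each vertex has one trans partner and four cis neighbours.
Working through the distinct placements yields 5 geometric isomers: I trans, py trans, CN trans; I cis, py cis, CN trans; I cis, py trans, CN cis; I cis, py cis, CN cis (chiral); I trans, py cis, CN cis.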